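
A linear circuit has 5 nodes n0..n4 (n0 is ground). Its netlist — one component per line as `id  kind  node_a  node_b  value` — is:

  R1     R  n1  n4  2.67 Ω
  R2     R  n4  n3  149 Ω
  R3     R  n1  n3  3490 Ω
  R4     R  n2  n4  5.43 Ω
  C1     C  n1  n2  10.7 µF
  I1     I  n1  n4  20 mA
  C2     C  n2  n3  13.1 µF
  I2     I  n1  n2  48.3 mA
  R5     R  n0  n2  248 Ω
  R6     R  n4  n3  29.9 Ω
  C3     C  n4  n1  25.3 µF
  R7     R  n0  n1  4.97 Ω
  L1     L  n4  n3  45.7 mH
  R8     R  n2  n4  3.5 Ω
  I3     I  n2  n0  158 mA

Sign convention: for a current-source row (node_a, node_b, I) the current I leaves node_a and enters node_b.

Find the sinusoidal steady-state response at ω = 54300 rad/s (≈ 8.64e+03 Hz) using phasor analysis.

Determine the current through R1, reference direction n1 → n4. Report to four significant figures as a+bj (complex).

-0.008208-0.009438j A

Element admittances at ω=54300 rad/s:
  Y(R1) = 0.3745+0.000j S between n1,n4
  Y(R2) = 0.006711+0.000j S between n4,n3
  Y(R3) = 0.0002865+0.000j S between n1,n3
  Y(R4) = 0.1842+0.000j S between n2,n4
  Y(C1) = 0.000+0.5810j S between n1,n2
  I1: injects 0.02 A into n4 (from n1)
  Y(C2) = 0.000+0.7113j S between n2,n3
  I2: injects 0.0483 A into n2 (from n1)
  Y(R5) = 0.004032+0.000j S between n0,n2
  Y(R6) = 0.03344+0.000j S between n4,n3
  Y(C3) = 0.000+1.374j S between n4,n1
  Y(R7) = 0.2012+0.000j S between n0,n1
  Y(L1) = 0.000-0.0004030j S between n4,n3
  Y(R8) = 0.2857+0.000j S between n2,n4
  I3: injects 0.158 A into n0 (from n2)
Assemble and solve the 4×4 MNA system:
  V(n1)=-0.7685-0.002025j  V(n2)=-0.8373+0.1011j  V(n3)=-0.8415+0.09571j  V(n4)=-0.7466+0.02318j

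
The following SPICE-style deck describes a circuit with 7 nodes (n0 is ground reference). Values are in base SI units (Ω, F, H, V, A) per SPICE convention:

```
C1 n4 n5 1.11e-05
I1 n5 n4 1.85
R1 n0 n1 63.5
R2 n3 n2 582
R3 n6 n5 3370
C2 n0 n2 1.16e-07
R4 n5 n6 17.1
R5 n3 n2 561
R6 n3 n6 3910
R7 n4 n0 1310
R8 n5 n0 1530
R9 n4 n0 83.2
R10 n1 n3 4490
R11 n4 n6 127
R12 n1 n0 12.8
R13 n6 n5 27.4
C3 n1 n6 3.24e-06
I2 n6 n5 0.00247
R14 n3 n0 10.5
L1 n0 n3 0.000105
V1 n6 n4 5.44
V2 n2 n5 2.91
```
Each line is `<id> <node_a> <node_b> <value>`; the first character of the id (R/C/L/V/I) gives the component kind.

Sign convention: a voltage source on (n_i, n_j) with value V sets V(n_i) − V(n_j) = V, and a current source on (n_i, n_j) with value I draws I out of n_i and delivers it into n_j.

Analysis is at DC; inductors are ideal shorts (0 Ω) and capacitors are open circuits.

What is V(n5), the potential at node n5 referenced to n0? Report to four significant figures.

-10.97 V

Apply KCL at each of the 6 non-ground nodes and solve the resulting linear system.
Node n1: branches {R1, R10, R12, C3} → V_1 = 0.000
Node n2: branches {R2, C2, R5, V2} → V_2 = -8.062
Node n3: branches {R2, R5, R6, R10, R14, L1} → V_3 = 0.000
Node n4: branches {C1, I1, R7, R9, R11, V1} → V_4 = 2.608
Node n5: branches {C1, I1, R3, R4, R8, R13, I2, V2} → V_5 = -10.97
Node n6: branches {R3, R4, R6, R11, R13, C3, I2, V1} → V_6 = 8.048
Source currents: i(L1)=0.02617, i(V1)=-1.859, i(V2)=0.02822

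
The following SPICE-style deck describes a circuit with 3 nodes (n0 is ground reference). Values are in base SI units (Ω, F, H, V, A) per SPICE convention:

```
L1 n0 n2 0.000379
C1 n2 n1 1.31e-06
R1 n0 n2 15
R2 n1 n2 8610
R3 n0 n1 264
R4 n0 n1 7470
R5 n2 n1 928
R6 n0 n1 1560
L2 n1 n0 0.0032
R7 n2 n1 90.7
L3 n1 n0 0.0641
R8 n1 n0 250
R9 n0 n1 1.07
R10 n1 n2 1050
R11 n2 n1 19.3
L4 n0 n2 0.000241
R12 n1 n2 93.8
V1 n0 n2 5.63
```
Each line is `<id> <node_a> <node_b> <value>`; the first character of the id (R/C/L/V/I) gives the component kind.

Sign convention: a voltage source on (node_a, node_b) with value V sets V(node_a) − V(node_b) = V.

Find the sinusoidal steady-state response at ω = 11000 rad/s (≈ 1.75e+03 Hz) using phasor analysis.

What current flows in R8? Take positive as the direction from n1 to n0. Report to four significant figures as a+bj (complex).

MNA unknowns: 2 node voltages V₁..V_2 plus 1 source current (V1)
L1: Y=0.000-0.2399j on G[0,2]
C1: Y=0.000+0.01441j on G[2,1]
R1: Y=0.06667+0.000j on G[0,2]
R2: Y=0.0001161+0.000j on G[1,2]
R3: Y=0.003788+0.000j on G[0,1]
R4: Y=0.0001339+0.000j on G[0,1]
R5: Y=0.001078+0.000j on G[2,1]
R6: Y=0.0006410+0.000j on G[0,1]
L2: Y=0.000-0.02841j on G[1,0]
R7: Y=0.01103+0.000j on G[2,1]
L3: Y=0.000-0.001418j on G[1,0]
R8: Y=0.004000+0.000j on G[1,0]
R9: Y=0.9346+0.000j on G[0,1]
R10: Y=0.0009524+0.000j on G[1,2]
R11: Y=0.05181+0.000j on G[2,1]
L4: Y=0.000-0.3772j on G[0,2]
R12: Y=0.01066+0.000j on G[1,2]
V1: row V0−V2=5.63, i_V1 at 0,2
solve → V1=-0.4167-0.08594j, V2=-5.630+0.000j
aux → i_V1=-0.7709+3.406j

-0.001667-0.0003438j A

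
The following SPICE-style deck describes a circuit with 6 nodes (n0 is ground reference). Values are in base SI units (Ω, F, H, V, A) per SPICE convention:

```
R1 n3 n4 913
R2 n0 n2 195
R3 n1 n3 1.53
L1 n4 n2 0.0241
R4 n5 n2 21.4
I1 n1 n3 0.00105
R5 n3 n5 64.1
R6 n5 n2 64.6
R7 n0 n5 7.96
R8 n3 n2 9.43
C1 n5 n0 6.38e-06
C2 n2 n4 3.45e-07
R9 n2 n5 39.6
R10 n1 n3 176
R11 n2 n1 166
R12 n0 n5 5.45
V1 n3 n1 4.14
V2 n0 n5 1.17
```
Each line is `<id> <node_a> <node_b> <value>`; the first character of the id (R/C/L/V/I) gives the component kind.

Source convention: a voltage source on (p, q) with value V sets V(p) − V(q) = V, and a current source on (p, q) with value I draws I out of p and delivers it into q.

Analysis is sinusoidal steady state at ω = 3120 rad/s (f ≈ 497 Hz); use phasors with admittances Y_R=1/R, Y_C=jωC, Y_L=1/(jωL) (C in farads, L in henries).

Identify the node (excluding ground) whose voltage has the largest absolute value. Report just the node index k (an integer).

Element admittances at ω=3120 rad/s:
  Y(R1) = 0.001095+0.000j S between n3,n4
  Y(R2) = 0.005128+0.000j S between n0,n2
  Y(R3) = 0.6536+0.000j S between n1,n3
  Y(L1) = 0.000-0.01330j S between n4,n2
  Y(R4) = 0.04673+0.000j S between n5,n2
  I1: injects 0.00105 A into n3 (from n1)
  Y(R5) = 0.01560+0.000j S between n3,n5
  Y(R6) = 0.01548+0.000j S between n5,n2
  Y(R7) = 0.1256+0.000j S between n0,n5
  Y(R8) = 0.1060+0.000j S between n3,n2
  Y(C1) = 0.000+0.01991j S between n5,n0
  Y(C2) = 0.000+0.001076j S between n2,n4
  Y(R9) = 0.02525+0.000j S between n2,n5
  Y(R10) = 0.005682+0.000j S between n1,n3
  Y(R11) = 0.006024+0.000j S between n2,n1
  Y(R12) = 0.1835+0.000j S between n0,n5
  V1: constraint V(n3)−V(n1) = 4.14
  V2: constraint V(n0)−V(n5) = 1.17
Assemble and solve the 7×7 MNA system:
  V(n1)=-5.092+0.0001253j  V(n2)=-1.142-2.112e-05j  V(n3)=-0.9517+0.0001253j  V(n4)=-1.140+0.01690j  V(n5)=-1.170+0.000j
  i(V1)=-2.752+8.823e-07j  i(V2)=-0.3675-0.02329j

1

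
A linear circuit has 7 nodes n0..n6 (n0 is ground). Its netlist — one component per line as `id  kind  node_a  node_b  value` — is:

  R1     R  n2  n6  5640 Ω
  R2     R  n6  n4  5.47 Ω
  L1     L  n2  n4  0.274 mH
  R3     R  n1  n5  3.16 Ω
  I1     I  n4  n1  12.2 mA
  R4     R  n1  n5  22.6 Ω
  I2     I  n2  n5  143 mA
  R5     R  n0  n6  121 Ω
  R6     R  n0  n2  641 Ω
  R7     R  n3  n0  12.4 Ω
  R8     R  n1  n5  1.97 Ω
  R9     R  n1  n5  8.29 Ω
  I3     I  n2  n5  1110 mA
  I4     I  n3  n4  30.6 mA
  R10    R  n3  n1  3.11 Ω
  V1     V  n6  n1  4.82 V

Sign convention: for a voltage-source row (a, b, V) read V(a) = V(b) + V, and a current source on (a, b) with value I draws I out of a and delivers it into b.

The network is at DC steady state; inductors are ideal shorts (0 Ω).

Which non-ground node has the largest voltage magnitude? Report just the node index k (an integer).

Element admittances at DC:
  Y(R1) = 0.0001773 S between n2,n6
  Y(R2) = 0.1828 S between n6,n4
  L1: short n2↔n4 (DC inductor)
  Y(R3) = 0.3165 S between n1,n5
  I1: injects 0.0122 A into n1 (from n4)
  Y(R4) = 0.04425 S between n1,n5
  I2: injects 0.143 A into n5 (from n2)
  Y(R5) = 0.008264 S between n0,n6
  Y(R6) = 0.001560 S between n0,n2
  Y(R7) = 0.08065 S between n3,n0
  Y(R8) = 0.5076 S between n1,n5
  Y(R9) = 0.1206 S between n1,n5
  I3: injects 1.11 A into n5 (from n2)
  I4: injects 0.0306 A into n4 (from n3)
  Y(R10) = 0.3215 S between n3,n1
  V1: constraint V(n6)−V(n1) = 4.82
Assemble and solve the 8×8 MNA system:
  V(n1)=-0.4135  V(n2)=-2.320  V(n3)=-0.4067  V(n4)=-2.320  V(n5)=0.8535  V(n6)=4.406
  i(L1)=-1.248  i(V1)=-1.267

6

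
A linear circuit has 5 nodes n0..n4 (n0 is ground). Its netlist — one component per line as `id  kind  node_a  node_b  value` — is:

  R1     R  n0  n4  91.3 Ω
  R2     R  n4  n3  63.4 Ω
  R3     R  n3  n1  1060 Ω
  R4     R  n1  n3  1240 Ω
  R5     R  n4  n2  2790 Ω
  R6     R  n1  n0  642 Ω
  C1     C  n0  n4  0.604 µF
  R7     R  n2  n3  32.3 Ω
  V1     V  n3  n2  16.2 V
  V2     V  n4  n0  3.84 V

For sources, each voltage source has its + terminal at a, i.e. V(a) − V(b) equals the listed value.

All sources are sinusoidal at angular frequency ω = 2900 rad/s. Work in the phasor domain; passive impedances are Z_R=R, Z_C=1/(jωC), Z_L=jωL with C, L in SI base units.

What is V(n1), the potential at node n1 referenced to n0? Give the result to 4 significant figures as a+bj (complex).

Element admittances at ω=2900 rad/s:
  Y(R1) = 0.01095+0.000j S between n0,n4
  Y(R2) = 0.01577+0.000j S between n4,n3
  Y(R3) = 0.0009434+0.000j S between n3,n1
  Y(R4) = 0.0008065+0.000j S between n1,n3
  Y(R5) = 0.0003584+0.000j S between n4,n2
  Y(R6) = 0.001558+0.000j S between n1,n0
  Y(C1) = 0.000+0.001752j S between n0,n4
  Y(R7) = 0.03096+0.000j S between n2,n3
  V1: constraint V(n3)−V(n2) = 16.2
  V2: constraint V(n4)−V(n0) = 3.84
Assemble and solve the 6×6 MNA system:
  V(n1)=2.114+0.000j  V(n2)=-12.20+0.000j  V(n3)=3.996+0.000j  V(n4)=3.840+0.000j
  i(V1)=-0.5073+0.000j  i(V2)=-0.04535-0.006726j

2.114+0.000j V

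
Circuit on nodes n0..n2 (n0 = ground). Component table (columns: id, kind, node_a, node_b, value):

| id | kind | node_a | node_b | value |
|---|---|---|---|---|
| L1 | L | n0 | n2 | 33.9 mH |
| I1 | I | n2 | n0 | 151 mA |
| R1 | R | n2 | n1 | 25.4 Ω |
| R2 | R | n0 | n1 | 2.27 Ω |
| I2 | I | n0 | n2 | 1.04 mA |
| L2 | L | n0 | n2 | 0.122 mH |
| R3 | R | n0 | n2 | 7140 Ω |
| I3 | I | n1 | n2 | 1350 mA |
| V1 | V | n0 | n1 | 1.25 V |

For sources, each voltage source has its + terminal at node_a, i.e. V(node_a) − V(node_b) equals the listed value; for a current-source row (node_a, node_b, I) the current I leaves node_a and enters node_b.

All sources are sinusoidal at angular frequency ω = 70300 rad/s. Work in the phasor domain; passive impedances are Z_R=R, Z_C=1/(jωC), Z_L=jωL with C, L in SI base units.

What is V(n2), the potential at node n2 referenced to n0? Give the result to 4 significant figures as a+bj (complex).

2.981+8.828j V

MNA unknowns: 2 node voltages V₁..V_2 plus 1 source current (V1)
L1: Y=0.000-0.0004196j on G[0,2]
I1: z[2]−=0.151, z[0]+=0.151
R1: Y=0.03937+0.000j on G[2,1]
R2: Y=0.4405+0.000j on G[0,1]
I2: z[0]−=0.00104, z[2]+=0.00104
L2: Y=0.000-0.1166j on G[0,2]
R3: Y=0.0001401+0.000j on G[0,2]
I3: z[1]−=1.35, z[2]+=1.35
V1: row V0−V1=1.25, i_V1 at 0,1
solve → V1=-1.250+0.000j, V2=2.981+8.828j
aux → i_V1=0.6328-0.3476j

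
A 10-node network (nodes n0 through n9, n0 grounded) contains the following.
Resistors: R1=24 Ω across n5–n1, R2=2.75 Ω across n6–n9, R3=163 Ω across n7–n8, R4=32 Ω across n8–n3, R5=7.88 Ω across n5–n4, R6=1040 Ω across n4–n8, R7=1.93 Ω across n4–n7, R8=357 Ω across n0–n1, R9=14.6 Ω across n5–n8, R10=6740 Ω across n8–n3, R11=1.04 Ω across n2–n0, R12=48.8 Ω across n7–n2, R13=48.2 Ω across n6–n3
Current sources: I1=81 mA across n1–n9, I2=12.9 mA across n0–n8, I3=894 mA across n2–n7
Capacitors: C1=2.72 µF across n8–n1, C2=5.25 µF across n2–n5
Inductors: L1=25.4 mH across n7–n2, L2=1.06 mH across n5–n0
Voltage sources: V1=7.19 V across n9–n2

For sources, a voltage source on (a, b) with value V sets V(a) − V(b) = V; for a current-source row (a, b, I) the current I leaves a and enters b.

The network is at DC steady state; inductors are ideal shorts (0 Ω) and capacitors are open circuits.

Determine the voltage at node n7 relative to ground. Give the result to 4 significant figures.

0.01462 V

Apply KCL at each of the 9 non-ground nodes and solve the resulting linear system.
Node n1: branches {R1, I1, C1, R8} → V_1 = -1.822
Node n2: branches {C2, R11, R12, L1, I3, V1} → V_2 = 0.01462
Node n3: branches {R4, R10, R13} → V_3 = 3.473
Node n4: branches {R5, R6, R7} → V_4 = 0.01342
Node n5: branches {R1, R5, R9, C2, L2} → V_5 = 0.000
Node n6: branches {R2, R13} → V_6 = 7.003
Node n7: branches {R3, R7, R12, L1, I3} → V_7 = 0.01462
Node n8: branches {R3, R4, C1, I2, R6, R9, R10} → V_8 = 1.141
Node n9: branches {R2, I1, V1} → V_9 = 7.205
Source currents: i(L1)=0.9003, i(L2)=0.003947, i(V1)=0.007765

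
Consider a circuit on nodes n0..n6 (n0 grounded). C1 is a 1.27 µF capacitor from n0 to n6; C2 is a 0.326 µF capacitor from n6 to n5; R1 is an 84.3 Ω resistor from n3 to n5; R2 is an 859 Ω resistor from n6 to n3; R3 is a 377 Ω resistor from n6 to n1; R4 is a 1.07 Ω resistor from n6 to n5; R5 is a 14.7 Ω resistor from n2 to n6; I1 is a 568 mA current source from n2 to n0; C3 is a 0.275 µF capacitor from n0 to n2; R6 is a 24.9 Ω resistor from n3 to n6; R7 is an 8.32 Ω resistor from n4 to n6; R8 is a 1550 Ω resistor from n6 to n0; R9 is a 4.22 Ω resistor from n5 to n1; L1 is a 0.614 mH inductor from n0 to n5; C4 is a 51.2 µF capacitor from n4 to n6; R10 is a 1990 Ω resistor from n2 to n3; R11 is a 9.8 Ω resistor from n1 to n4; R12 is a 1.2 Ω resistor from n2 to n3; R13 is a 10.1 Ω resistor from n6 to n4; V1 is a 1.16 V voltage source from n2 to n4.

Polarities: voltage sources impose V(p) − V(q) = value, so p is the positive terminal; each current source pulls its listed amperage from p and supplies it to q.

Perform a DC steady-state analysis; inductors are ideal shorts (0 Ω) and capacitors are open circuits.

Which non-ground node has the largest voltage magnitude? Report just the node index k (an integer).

4

Element admittances at DC:
  Y(C1) = 0.000 S between n0,n6
  Y(C2) = 0.000 S between n6,n5
  Y(R1) = 0.01186 S between n3,n5
  Y(R2) = 0.001164 S between n6,n3
  Y(R3) = 0.002653 S between n6,n1
  Y(R4) = 0.9346 S between n6,n5
  Y(R5) = 0.06803 S between n2,n6
  I1: injects 0.568 A into n0 (from n2)
  Y(C3) = 0.000 S between n0,n2
  Y(R6) = 0.04016 S between n3,n6
  Y(R7) = 0.1202 S between n4,n6
  Y(R8) = 0.0006452 S between n6,n0
  Y(R9) = 0.2370 S between n5,n1
  L1: short n0↔n5 (DC inductor)
  Y(C4) = 0.000 S between n4,n6
  Y(R10) = 0.0005025 S between n2,n3
  Y(R11) = 0.1020 S between n1,n4
  Y(R12) = 0.8333 S between n2,n3
  Y(R13) = 0.09901 S between n6,n4
  V1: constraint V(n2)−V(n4) = 1.16
Assemble and solve the 8×8 MNA system:
  V(n1)=-0.6231  V(n2)=-0.9148  V(n3)=-0.8804  V(n4)=-2.075  V(n5)=0.000  V(n6)=-0.4383
  i(L1)=0.5677  i(V1)=-0.5069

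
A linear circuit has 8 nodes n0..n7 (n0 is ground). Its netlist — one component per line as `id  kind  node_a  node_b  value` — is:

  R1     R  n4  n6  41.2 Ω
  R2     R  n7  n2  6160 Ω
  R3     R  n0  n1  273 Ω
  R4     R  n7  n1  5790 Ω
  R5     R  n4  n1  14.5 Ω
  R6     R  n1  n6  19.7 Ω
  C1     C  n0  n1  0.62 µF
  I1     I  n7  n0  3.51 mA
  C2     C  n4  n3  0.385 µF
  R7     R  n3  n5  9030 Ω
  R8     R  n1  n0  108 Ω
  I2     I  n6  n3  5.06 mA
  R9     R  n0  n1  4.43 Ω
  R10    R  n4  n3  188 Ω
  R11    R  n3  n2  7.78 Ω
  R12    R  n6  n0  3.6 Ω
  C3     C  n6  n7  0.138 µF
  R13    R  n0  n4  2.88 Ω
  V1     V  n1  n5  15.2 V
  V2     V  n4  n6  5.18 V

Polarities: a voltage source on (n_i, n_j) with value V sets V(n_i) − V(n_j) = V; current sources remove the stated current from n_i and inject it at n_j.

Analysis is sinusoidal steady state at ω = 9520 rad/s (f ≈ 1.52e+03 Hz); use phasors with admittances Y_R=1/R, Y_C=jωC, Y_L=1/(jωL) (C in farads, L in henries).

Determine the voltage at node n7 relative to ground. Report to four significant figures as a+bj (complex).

Element admittances at ω=9520 rad/s:
  Y(R1) = 0.02427+0.000j S between n4,n6
  Y(R2) = 0.0001623+0.000j S between n7,n2
  Y(R3) = 0.003663+0.000j S between n0,n1
  Y(R4) = 0.0001727+0.000j S between n7,n1
  Y(R5) = 0.06897+0.000j S between n4,n1
  Y(R6) = 0.05076+0.000j S between n1,n6
  Y(C1) = 0.000+0.005902j S between n0,n1
  I1: injects 0.00351 A into n0 (from n7)
  Y(C2) = 0.000+0.003665j S between n4,n3
  Y(R7) = 0.0001107+0.000j S between n3,n5
  Y(R8) = 0.009259+0.000j S between n1,n0
  I2: injects 0.00506 A into n3 (from n6)
  Y(R9) = 0.2257+0.000j S between n0,n1
  Y(R10) = 0.005319+0.000j S between n4,n3
  Y(R11) = 0.1285+0.000j S between n3,n2
  Y(R12) = 0.2778+0.000j S between n6,n0
  Y(C3) = 0.000+0.001314j S between n6,n7
  Y(R13) = 0.3472+0.000j S between n0,n4
  V1: constraint V(n1)−V(n5) = 15.2
  V2: constraint V(n4)−V(n6) = 5.18
Assemble and solve the 9×9 MNA system:
  V(n1)=0.03319+2.504e-05j  V(n2)=2.575-0.1498j  V(n3)=2.582-0.1519j  V(n4)=2.284-0.0003230j  V(n5)=-15.17+2.504e-05j  V(n6)=-2.896-0.0003230j  V(n7)=-3.299+1.508j
  i(V1)=-0.001966+1.683e-05j  i(V2)=-1.072+0.0004220j

-3.299+1.508j V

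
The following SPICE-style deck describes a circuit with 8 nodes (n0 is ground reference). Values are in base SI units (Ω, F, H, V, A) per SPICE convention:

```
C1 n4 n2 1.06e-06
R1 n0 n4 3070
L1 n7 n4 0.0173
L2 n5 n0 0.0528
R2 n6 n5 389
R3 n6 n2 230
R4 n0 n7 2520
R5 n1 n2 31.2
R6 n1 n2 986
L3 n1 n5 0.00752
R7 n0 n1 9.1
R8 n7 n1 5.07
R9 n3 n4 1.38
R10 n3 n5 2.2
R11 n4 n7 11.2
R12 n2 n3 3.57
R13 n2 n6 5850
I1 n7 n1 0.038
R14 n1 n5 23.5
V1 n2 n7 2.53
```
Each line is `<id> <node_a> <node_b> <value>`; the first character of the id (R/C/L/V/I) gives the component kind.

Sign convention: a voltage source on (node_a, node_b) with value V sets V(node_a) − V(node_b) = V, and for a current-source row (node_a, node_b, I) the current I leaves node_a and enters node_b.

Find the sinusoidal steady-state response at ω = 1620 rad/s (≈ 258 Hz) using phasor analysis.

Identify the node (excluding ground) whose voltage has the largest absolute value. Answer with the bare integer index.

MNA unknowns: 7 node voltages V₁..V_7 plus 1 source current (V1)
C1: Y=0.000+0.001717j on G[4,2]
R1: Y=0.0003257+0.000j on G[0,4]
L1: Y=0.000-0.03568j on G[7,4]
L2: Y=0.000-0.01169j on G[5,0]
R2: Y=0.002571+0.000j on G[6,5]
R3: Y=0.004348+0.000j on G[6,2]
R4: Y=0.0003968+0.000j on G[0,7]
R5: Y=0.03205+0.000j on G[1,2]
R6: Y=0.001014+0.000j on G[1,2]
L3: Y=0.000-0.08209j on G[1,5]
R7: Y=0.1099+0.000j on G[0,1]
R8: Y=0.1972+0.000j on G[7,1]
R9: Y=0.7246+0.000j on G[3,4]
R10: Y=0.4545+0.000j on G[3,5]
R11: Y=0.08929+0.000j on G[4,7]
R12: Y=0.2801+0.000j on G[2,3]
R13: Y=0.0001709+0.000j on G[2,6]
I1: z[7]−=0.038, z[1]+=0.038
R14: Y=0.04255+0.000j on G[1,5]
V1: row V2−V7=2.53, i_V1 at 2,7
solve → V1=-0.06087+0.06431j, V2=1.598+0.2439j, V3=0.7983+0.4968j, V4=0.5960+0.5379j, V5=0.6278+0.5871j, V6=1.246+0.3683j, V7=-0.9317+0.2439j
aux → i_V1=-0.2810+0.06376j

2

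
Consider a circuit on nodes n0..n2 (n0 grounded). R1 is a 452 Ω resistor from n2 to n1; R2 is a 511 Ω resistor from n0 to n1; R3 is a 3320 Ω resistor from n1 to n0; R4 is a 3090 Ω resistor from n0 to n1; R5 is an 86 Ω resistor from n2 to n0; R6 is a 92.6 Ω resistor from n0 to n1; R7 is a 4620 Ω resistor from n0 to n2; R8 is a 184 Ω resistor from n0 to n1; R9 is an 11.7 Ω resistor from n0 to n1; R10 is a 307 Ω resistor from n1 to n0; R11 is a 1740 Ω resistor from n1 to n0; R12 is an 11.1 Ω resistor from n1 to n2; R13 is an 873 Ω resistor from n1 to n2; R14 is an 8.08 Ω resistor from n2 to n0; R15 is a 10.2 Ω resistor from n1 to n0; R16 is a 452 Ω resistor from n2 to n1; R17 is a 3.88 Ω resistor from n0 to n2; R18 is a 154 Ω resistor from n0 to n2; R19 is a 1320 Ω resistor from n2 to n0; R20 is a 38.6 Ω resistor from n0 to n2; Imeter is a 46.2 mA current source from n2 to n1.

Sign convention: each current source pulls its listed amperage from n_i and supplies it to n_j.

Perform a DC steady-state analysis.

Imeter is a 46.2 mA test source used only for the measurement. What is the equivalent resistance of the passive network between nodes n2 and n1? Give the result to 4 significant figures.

Element admittances at DC:
  Y(R1) = 0.002212 S between n2,n1
  Y(R2) = 0.001957 S between n0,n1
  Y(R3) = 0.0003012 S between n1,n0
  Y(R4) = 0.0003236 S between n0,n1
  Y(R5) = 0.01163 S between n2,n0
  Y(R6) = 0.01080 S between n0,n1
  Y(R7) = 0.0002165 S between n0,n2
  Y(R8) = 0.005435 S between n0,n1
  Y(R9) = 0.08547 S between n0,n1
  Y(R10) = 0.003257 S between n1,n0
  Y(R11) = 0.0005747 S between n1,n0
  Y(R12) = 0.09009 S between n1,n2
  Y(R13) = 0.001145 S between n1,n2
  Y(R14) = 0.1238 S between n2,n0
  Y(R15) = 0.09804 S between n1,n0
  Y(R16) = 0.002212 S between n2,n1
  Y(R17) = 0.2577 S between n0,n2
  Y(R18) = 0.006494 S between n0,n2
  Y(R19) = 0.0007576 S between n2,n0
  Y(R20) = 0.02591 S between n0,n2
  Imeter: injects 0.0462 A into n1 (from n2)
Assemble and solve the 2×2 MNA system:
  V(n1)=0.1327  V(n2)=-0.06416

R_eq = 4.262 Ω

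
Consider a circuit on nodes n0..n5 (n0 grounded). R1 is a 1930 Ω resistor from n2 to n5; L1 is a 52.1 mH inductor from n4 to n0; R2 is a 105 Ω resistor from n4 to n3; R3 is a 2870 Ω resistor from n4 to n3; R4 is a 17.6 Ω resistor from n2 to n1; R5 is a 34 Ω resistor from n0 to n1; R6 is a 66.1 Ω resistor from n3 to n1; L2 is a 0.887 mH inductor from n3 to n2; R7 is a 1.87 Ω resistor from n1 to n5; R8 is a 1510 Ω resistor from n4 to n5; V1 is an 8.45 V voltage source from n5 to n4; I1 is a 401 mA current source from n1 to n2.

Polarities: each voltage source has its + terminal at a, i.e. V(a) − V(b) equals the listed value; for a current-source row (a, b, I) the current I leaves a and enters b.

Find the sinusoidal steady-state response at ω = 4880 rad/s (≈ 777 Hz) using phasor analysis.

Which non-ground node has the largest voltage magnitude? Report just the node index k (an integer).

4

Apply KCL at each of the 5 non-ground nodes and solve the resulting linear system.
Node n1: branches {R4, R5, R6, R7, I1} → V_1 = 0.1532-1.078j
Node n2: branches {R1, R4, L2, I1} → V_2 = 4.057-0.8536j
Node n3: branches {R2, R3, R6, L2} → V_3 = 4.001-1.621j
Node n4: branches {L1, R2, R3, R8, V1} → V_4 = -8.062-1.146j
Node n5: branches {R1, R7, R8, V1} → V_5 = 0.3879-1.146j
Source currents: i(V1)=-0.1292+0.03640j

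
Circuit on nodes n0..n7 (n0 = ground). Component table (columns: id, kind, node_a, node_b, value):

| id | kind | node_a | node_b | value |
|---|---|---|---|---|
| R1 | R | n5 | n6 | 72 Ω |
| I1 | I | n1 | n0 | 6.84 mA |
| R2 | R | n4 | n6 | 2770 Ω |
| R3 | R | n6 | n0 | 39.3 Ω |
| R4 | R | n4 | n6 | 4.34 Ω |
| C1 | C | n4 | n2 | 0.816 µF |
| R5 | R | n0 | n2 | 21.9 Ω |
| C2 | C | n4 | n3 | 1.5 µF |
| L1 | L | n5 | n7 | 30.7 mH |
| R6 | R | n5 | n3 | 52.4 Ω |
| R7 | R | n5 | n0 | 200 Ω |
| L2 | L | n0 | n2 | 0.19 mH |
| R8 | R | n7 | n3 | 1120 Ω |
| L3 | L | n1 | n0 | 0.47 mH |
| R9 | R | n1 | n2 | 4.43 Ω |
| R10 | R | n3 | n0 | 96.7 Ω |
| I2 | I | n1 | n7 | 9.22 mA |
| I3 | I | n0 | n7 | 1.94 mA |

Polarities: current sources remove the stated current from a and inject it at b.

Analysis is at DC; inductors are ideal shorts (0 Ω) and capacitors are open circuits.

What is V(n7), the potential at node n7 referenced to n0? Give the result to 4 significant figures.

0.5366 V

Element admittances at DC:
  Y(R1) = 0.01389 S between n5,n6
  I1: injects 0.00684 A into n0 (from n1)
  Y(R2) = 0.0003610 S between n4,n6
  Y(R3) = 0.02545 S between n6,n0
  Y(R4) = 0.2304 S between n4,n6
  Y(C1) = 0.000 S between n4,n2
  Y(R5) = 0.04566 S between n0,n2
  Y(C2) = 0.000 S between n4,n3
  L1: short n5↔n7 (DC inductor)
  Y(R6) = 0.01908 S between n5,n3
  Y(R7) = 0.005000 S between n5,n0
  L2: short n0↔n2 (DC inductor)
  Y(R8) = 0.0008929 S between n7,n3
  L3: short n1↔n0 (DC inductor)
  Y(R9) = 0.2257 S between n1,n2
  Y(R10) = 0.01034 S between n3,n0
  I2: injects 0.00922 A into n7 (from n1)
  I3: injects 0.00194 A into n7 (from n0)
Assemble and solve the 10×10 MNA system:
  V(n1)=0.000  V(n2)=0.000  V(n3)=0.3536  V(n4)=0.1895  V(n5)=0.5366  V(n6)=0.1895  V(n7)=0.5366
  i(L1)=-0.01100  i(L2)=0.000  i(L3)=-0.01606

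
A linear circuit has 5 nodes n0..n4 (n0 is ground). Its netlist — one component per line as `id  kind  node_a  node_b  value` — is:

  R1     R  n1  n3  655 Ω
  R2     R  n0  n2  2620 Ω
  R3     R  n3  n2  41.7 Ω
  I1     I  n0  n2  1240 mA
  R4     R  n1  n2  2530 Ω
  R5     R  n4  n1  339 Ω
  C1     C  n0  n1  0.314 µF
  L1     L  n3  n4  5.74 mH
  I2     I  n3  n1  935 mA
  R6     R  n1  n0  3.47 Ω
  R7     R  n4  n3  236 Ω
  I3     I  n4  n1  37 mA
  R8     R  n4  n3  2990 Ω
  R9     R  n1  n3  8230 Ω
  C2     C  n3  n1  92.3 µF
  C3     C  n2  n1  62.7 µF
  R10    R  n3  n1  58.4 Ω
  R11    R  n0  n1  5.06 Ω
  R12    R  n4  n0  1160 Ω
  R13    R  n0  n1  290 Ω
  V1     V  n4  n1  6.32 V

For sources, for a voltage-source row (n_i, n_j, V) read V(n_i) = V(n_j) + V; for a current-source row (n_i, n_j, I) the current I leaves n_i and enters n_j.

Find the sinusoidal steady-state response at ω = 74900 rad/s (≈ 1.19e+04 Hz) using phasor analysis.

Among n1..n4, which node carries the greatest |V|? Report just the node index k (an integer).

Element admittances at ω=74900 rad/s:
  Y(R1) = 0.001527+0.000j S between n1,n3
  Y(R2) = 0.0003817+0.000j S between n0,n2
  Y(R3) = 0.02398+0.000j S between n3,n2
  I1: injects 1.24 A into n2 (from n0)
  Y(R4) = 0.0003953+0.000j S between n1,n2
  Y(R5) = 0.002950+0.000j S between n4,n1
  Y(C1) = 0.000+0.02352j S between n0,n1
  Y(L1) = 0.000-0.002326j S between n3,n4
  I2: injects 0.935 A into n1 (from n3)
  Y(R6) = 0.2882+0.000j S between n1,n0
  Y(R7) = 0.004237+0.000j S between n4,n3
  I3: injects 0.037 A into n1 (from n4)
  Y(R8) = 0.0003344+0.000j S between n4,n3
  Y(R9) = 0.0001215+0.000j S between n1,n3
  Y(C2) = 0.000+6.913j S between n3,n1
  Y(C3) = 0.000+4.696j S between n2,n1
  Y(R10) = 0.01712+0.000j S between n3,n1
  Y(R11) = 0.1976+0.000j S between n0,n1
  Y(R12) = 0.0008621+0.000j S between n4,n0
  Y(R13) = 0.003448+0.000j S between n0,n1
  V1: constraint V(n4)−V(n1) = 6.32
Assemble and solve the 5×5 MNA system:
  V(n1)=2.511-0.1202j  V(n2)=2.513-0.3840j  V(n3)=2.507+0.01088j  V(n4)=8.831-0.1202j
  i(V1)=-0.09186+0.01541j

4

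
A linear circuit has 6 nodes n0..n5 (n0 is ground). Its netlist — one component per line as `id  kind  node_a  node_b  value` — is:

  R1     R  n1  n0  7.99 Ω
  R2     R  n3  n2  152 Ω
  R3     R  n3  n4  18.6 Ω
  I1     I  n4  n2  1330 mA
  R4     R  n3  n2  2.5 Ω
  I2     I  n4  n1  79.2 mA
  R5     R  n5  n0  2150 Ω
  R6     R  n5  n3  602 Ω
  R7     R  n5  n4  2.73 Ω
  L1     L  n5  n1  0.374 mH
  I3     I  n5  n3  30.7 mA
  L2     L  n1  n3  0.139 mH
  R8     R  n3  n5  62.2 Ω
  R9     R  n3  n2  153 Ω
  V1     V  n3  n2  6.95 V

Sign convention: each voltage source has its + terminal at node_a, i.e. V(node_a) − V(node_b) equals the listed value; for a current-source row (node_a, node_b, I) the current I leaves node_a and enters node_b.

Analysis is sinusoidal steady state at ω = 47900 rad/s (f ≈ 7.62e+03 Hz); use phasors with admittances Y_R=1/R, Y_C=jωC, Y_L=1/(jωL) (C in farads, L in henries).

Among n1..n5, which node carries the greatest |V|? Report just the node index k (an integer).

4

MNA unknowns: 5 node voltages V₁..V_5 plus 1 source current (V1)
R1: Y=0.1252+0.000j on G[1,0]
R2: Y=0.006579+0.000j on G[3,2]
R3: Y=0.05376+0.000j on G[3,4]
I1: z[4]−=1.33, z[2]+=1.33
R4: Y=0.4000+0.000j on G[3,2]
I2: z[4]−=0.0792, z[1]+=0.0792
R5: Y=0.0004651+0.000j on G[5,0]
R6: Y=0.001661+0.000j on G[5,3]
R7: Y=0.3663+0.000j on G[5,4]
L1: Y=0.000-0.05582j on G[5,1]
I3: z[5]−=0.0307, z[3]+=0.0307
L2: Y=0.000-0.1502j on G[1,3]
R8: Y=0.01608+0.000j on G[3,5]
R9: Y=0.006536+0.000j on G[3,2]
V1: row V3−V2=6.95, i_V1 at 3,2
solve → V1=0.03703+0.02453j, V2=-3.217+1.990j, V3=3.733+1.990j, V4=-11.57-5.501j, V5=-9.963-6.601j
aux → i_V1=-4.201+0.000j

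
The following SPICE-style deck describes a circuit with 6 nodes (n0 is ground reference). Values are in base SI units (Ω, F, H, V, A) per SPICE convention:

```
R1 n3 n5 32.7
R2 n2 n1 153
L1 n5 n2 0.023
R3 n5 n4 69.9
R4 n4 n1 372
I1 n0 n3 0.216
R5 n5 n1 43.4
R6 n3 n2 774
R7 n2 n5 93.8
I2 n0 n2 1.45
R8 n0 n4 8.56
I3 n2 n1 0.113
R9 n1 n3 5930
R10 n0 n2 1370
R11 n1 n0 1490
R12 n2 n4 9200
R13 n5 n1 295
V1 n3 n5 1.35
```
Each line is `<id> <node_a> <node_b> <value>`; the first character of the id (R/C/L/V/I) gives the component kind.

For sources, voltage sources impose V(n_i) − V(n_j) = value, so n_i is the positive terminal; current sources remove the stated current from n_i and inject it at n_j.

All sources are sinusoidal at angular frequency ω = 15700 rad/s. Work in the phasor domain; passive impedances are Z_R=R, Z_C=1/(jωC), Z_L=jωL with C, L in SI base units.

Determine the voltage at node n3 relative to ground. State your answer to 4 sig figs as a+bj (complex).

98.83-0.8610j V

Apply KCL at each of the 5 non-ground nodes and solve the resulting linear system.
Node n1: branches {R2, R4, R5, I3, R9, R11, R13} → V_1 = 104.4+1.028j
Node n2: branches {R2, L1, R6, R7, I2, I3, R10, R12} → V_2 = 163.5+9.269j
Node n3: branches {R1, I1, R6, R9, V1} → V_3 = 98.83-0.8610j
Node n4: branches {R3, R4, R8, R12} → V_4 = 12.64-0.06382j
Node n5: branches {R1, L1, R3, R5, R7, R13, V1} → V_5 = 97.48-0.8610j
Source currents: i(V1)=0.2592+0.01341j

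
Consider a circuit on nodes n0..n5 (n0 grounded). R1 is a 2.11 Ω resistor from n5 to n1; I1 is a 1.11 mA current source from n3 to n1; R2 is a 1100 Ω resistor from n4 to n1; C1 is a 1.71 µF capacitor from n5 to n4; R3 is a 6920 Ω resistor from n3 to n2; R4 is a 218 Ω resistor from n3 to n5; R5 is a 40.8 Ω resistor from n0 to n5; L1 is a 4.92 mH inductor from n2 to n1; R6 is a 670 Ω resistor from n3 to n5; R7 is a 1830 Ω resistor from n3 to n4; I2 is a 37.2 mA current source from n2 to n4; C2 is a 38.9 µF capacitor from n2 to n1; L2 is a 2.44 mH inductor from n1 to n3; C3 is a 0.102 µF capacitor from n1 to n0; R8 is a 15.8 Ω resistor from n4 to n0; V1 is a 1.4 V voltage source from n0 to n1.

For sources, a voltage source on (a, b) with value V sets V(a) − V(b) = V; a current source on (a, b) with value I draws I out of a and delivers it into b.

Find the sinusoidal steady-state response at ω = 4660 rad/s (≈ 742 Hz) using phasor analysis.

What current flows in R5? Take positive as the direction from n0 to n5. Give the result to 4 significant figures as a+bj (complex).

0.03255-0.0007134j A

MNA unknowns: 5 node voltages V₁..V_5 plus 1 source current (V1)
R1: Y=0.4739+0.000j on G[5,1]
I1: z[3]−=0.00111, z[1]+=0.00111
R2: Y=0.0009091+0.000j on G[4,1]
C1: Y=0.000+0.007969j on G[5,4]
R3: Y=0.0001445+0.000j on G[3,2]
R4: Y=0.004587+0.000j on G[3,5]
R5: Y=0.02451+0.000j on G[0,5]
L1: Y=0.000-0.04362j on G[2,1]
R6: Y=0.001493+0.000j on G[3,5]
R7: Y=0.0005464+0.000j on G[3,4]
I2: z[2]−=0.0372, z[4]+=0.0372
C2: Y=0.000+0.1813j on G[2,1]
L2: Y=0.000-0.08795j on G[1,3]
C3: Y=0.000+0.0004753j on G[1,0]
R8: Y=0.06329+0.000j on G[4,0]
V1: row V0−V1=1.4, i_V1 at 0,1
solve → V1=-1.400+0.000j, V2=-1.400+0.2702j, V3=-1.401+0.004291j, V4=0.5116-0.2264j, V5=-1.328+0.02911j
aux → i_V1=-0.0001667-0.01428j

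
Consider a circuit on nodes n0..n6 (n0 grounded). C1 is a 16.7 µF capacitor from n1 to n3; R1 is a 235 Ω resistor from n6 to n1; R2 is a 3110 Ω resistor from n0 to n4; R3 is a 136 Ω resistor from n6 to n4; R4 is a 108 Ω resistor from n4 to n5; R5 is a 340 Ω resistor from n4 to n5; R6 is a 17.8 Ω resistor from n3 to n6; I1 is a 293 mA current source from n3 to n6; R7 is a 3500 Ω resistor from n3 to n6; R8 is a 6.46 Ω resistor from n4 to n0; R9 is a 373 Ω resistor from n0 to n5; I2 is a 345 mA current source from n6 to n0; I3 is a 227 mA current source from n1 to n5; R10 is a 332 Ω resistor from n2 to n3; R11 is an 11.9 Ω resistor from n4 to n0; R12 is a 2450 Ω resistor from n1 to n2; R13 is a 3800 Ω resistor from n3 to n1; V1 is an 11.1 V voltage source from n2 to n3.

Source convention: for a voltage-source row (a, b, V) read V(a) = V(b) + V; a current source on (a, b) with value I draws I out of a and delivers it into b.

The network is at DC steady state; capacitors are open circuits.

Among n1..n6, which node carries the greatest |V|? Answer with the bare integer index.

Element admittances at DC:
  Y(C1) = 0.000 S between n1,n3
  Y(R1) = 0.004255 S between n6,n1
  Y(R2) = 0.0003215 S between n0,n4
  Y(R3) = 0.007353 S between n6,n4
  Y(R4) = 0.009259 S between n4,n5
  Y(R5) = 0.002941 S between n4,n5
  Y(R6) = 0.05618 S between n3,n6
  I1: injects 0.293 A into n6 (from n3)
  Y(R7) = 0.0002857 S between n3,n6
  Y(R8) = 0.1548 S between n4,n0
  Y(R9) = 0.002681 S between n0,n5
  I2: injects 0.345 A into n0 (from n6)
  I3: injects 0.227 A into n5 (from n1)
  Y(R10) = 0.003012 S between n2,n3
  Y(R11) = 0.08403 S between n4,n0
  Y(R12) = 0.0004082 S between n1,n2
  Y(R13) = 0.0002632 S between n3,n1
  V1: constraint V(n2)−V(n3) = 11.1
Assemble and solve the 7×7 MNA system:
  V(n1)=-125.3  V(n2)=-74.04  V(n3)=-85.14  V(n4)=-1.599  V(n5)=13.94  V(n6)=-79.39
  i(V1)=-0.05437

1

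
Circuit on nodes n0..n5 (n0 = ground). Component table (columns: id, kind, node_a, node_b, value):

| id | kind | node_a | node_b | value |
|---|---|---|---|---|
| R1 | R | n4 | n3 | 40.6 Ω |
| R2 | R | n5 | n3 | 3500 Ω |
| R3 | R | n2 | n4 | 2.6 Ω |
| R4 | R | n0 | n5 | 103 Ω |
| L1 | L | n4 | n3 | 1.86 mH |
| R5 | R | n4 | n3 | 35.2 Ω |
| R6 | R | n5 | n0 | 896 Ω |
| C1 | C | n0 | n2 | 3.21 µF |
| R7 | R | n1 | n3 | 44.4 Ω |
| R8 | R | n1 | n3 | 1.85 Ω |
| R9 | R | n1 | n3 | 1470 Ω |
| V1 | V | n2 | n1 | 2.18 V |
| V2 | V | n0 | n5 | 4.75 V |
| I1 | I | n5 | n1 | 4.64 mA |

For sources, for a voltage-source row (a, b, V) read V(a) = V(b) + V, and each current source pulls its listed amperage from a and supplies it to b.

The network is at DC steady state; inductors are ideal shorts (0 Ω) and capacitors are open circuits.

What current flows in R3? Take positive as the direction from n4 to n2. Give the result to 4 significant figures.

-0.5003 A

Apply KCL at each of the 5 non-ground nodes and solve the resulting linear system.
Node n1: branches {R7, R8, R9, V1, I1} → V_1 = 10.61
Node n2: branches {R3, C1, V1} → V_2 = 12.79
Node n3: branches {R1, R2, L1, R5, R7, R8, R9} → V_3 = 11.49
Node n4: branches {R1, R3, L1, R5} → V_4 = 11.49
Node n5: branches {R2, R4, R6, V2, I1} → V_5 = -4.750
Source currents: i(L1)=0.5003, i(V1)=-0.5003, i(V2)=-0.05142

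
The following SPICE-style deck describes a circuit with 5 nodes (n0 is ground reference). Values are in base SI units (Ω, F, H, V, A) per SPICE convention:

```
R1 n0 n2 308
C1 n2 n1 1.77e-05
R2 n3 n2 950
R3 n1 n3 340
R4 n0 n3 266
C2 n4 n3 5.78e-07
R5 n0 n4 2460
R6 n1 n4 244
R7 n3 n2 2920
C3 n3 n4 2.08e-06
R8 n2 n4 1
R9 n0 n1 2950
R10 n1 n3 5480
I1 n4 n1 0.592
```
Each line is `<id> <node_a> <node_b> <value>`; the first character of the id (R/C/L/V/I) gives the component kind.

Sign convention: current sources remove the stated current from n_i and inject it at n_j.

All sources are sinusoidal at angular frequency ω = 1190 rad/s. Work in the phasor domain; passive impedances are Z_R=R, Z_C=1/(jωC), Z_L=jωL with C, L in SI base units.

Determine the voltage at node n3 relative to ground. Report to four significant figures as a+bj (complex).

Apply KCL at each of the 4 non-ground nodes and solve the resulting linear system.
Node n1: branches {C1, R3, R6, R9, R10, I1} → V_1 = 7.894-18.20j
Node n2: branches {R1, C1, R2, R7, R8} → V_2 = 0.7872+6.909j
Node n3: branches {R2, R3, R4, C2, R7, C3, R10} → V_3 = -1.420-5.061j
Node n4: branches {C2, R5, R6, C3, R8, I1} → V_4 = 0.2639+6.799j

-1.420-5.061j V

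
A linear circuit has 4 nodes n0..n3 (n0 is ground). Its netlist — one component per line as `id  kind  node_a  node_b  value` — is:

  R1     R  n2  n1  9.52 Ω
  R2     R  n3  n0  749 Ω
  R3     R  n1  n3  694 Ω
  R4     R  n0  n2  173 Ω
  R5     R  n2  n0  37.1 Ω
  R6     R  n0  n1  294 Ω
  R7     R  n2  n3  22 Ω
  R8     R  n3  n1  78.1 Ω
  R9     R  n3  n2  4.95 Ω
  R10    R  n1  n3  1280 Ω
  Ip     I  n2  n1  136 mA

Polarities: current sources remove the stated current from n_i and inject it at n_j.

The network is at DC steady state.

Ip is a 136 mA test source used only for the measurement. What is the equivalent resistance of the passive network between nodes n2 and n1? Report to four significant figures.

Apply KCL at each of the 3 non-ground nodes and solve the resulting linear system.
Node n1: branches {R1, R3, R6, R8, R10, Ip} → V_1 = 1.009
Node n2: branches {R1, R4, R5, R7, R9, Ip} → V_2 = -0.1032
Node n3: branches {R2, R3, R7, R8, R9, R10} → V_3 = -0.03936

R_eq = 8.177 Ω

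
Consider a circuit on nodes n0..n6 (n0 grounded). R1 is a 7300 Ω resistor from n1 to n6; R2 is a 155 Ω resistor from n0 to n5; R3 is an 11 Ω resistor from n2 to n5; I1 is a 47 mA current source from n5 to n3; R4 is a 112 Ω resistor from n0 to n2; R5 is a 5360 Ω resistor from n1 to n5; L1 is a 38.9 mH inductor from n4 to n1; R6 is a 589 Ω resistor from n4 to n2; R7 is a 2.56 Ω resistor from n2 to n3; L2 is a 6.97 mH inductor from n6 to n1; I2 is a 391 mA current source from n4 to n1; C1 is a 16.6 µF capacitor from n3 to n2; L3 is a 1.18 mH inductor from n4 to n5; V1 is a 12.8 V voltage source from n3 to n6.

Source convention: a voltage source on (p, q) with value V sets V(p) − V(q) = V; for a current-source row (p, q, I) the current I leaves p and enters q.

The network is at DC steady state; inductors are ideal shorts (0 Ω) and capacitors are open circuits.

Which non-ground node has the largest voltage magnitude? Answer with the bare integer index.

3

Element admittances at DC:
  Y(R1) = 0.0001370 S between n1,n6
  Y(R2) = 0.006452 S between n0,n5
  Y(R3) = 0.09091 S between n2,n5
  I1: injects 0.047 A into n3 (from n5)
  Y(R4) = 0.008929 S between n0,n2
  Y(R5) = 0.0001866 S between n1,n5
  L1: short n4↔n1 (DC inductor)
  Y(R6) = 0.001698 S between n4,n2
  Y(R7) = 0.3906 S between n2,n3
  L2: short n6↔n1 (DC inductor)
  I2: injects 0.391 A into n1 (from n4)
  Y(C1) = 0.000 S between n3,n2
  L3: short n4↔n5 (DC inductor)
  V1: constraint V(n3)−V(n6) = 12.8
Assemble and solve the 10×10 MNA system:
  V(n1)=-5.960  V(n2)=4.307  V(n3)=6.840  V(n4)=-5.960  V(n5)=-5.960  V(n6)=-5.960
  i(L1)=0.5513  i(L2)=-0.9423  i(L3)=-0.9249  i(V1)=-0.9423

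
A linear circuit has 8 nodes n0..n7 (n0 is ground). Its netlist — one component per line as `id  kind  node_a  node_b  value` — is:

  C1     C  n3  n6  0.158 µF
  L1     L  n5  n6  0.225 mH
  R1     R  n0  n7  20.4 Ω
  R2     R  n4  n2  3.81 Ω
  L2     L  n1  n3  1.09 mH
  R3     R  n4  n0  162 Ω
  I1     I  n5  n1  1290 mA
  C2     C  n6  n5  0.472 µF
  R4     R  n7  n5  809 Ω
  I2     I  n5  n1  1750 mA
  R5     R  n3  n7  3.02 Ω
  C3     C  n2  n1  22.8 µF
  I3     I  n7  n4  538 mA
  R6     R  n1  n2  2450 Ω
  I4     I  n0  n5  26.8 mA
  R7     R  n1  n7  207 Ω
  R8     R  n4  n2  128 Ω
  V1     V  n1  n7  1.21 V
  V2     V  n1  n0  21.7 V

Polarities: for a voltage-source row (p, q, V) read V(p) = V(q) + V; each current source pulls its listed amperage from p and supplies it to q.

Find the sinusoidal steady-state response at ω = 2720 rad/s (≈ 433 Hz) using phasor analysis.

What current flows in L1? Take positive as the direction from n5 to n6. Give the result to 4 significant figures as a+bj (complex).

Apply KCL at each of the 7 non-ground nodes and solve the resulting linear system.
Node n1: branches {L2, I1, I2, C3, R6, R7, V1, V2} → V_1 = 21.70+0.000j
Node n2: branches {R2, C3, R6, R8} → V_2 = 22.35-6.302j
Node n3: branches {C1, L2, R5} → V_3 = 22.03-2.483j
Node n4: branches {R2, R3, I3, R8} → V_4 = 23.80-6.161j
Node n5: branches {L1, I1, C2, R4, I2, I4} → V_5 = -2153+756.5j
Node n6: branches {C1, L1, C2} → V_6 = -2154+756.7j
Node n7: branches {R1, R4, R5, I3, R7, V1} → V_7 = 20.49+0.000j
Source currents: i(V1)=3.712-0.1128j, i(V2)=-1.125+0.03803j

-0.3265-0.9358j A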